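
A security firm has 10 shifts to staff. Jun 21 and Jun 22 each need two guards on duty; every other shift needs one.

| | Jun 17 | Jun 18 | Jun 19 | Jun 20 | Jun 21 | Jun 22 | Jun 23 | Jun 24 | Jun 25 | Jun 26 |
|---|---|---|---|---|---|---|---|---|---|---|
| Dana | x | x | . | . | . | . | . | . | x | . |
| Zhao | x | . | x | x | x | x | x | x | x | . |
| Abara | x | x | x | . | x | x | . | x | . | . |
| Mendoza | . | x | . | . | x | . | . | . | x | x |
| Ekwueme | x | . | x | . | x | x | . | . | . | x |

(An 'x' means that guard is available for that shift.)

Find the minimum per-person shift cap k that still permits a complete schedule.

With 5 guards and 12 worker-slots to fill, someone must work at least ⌈12/5⌉ = 3 shifts, so k ≥ 3.
k = 3 works: Jun 17→Dana, Jun 18→Dana, Jun 19→Abara, Jun 20→Zhao, Jun 21→Abara+Mendoza, Jun 22→Abara+Ekwueme, Jun 23→Zhao, Jun 24→Zhao, Jun 25→Dana, Jun 26→Mendoza.
Loads: Dana 3, Zhao 3, Abara 3, Mendoza 2, Ekwueme 1 — all ≤ 3.

3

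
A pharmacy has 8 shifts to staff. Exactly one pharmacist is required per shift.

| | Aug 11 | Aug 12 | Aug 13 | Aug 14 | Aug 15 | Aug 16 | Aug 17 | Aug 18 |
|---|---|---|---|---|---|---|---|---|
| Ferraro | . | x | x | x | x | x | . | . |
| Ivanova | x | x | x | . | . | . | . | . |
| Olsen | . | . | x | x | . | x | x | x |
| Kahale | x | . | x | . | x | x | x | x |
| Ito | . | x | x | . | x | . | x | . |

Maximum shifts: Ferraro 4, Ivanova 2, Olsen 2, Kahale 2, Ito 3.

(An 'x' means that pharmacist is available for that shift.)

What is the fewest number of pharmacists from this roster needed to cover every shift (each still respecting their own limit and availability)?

8 slots to fill and no one can take more than 4, so at least ⌈8/4⌉ = 2 pharmacists are needed.
Any 2 pharmacists together have capacity at most 4+3 = 7 < 8 slots, so 2 can never suffice.
Ferraro, Ivanova, and Olsen alone can cover everything: Aug 11→Ivanova, Aug 12→Ferraro, Aug 13→Ivanova, Aug 14→Ferraro, Aug 15→Ferraro, Aug 16→Ferraro, Aug 17→Olsen, Aug 18→Olsen.

3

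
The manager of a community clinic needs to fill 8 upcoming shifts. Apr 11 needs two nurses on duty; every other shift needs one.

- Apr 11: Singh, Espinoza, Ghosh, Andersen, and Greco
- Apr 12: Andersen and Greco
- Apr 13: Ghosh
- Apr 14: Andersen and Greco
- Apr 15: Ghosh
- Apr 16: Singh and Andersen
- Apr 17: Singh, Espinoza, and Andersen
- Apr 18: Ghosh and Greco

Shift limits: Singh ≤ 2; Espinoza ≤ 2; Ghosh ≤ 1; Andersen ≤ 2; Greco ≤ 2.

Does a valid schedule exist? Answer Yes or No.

No

Total capacity is 9 and 9 slots are needed, so capacity alone doesn't rule it out.
Shifts {Apr 13, Apr 15} need 2 worker-slots in total, but the nurses available for any of those shifts (Ghosh) can supply at most 1 among them. So no valid schedule exists.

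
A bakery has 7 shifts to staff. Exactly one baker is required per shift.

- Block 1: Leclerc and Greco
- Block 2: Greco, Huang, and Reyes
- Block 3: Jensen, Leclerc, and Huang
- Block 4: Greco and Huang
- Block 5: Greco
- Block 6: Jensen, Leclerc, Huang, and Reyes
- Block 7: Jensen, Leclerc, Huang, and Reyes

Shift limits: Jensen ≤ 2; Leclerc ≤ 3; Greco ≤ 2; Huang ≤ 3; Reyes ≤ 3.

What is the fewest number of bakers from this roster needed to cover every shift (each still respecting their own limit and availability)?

3

7 slots to fill and no one can take more than 3, so at least ⌈7/3⌉ = 3 bakers are needed.
Jensen, Greco, and Huang alone can cover everything: Block 1→Greco, Block 2→Huang, Block 3→Jensen, Block 4→Huang, Block 5→Greco, Block 6→Jensen, Block 7→Huang.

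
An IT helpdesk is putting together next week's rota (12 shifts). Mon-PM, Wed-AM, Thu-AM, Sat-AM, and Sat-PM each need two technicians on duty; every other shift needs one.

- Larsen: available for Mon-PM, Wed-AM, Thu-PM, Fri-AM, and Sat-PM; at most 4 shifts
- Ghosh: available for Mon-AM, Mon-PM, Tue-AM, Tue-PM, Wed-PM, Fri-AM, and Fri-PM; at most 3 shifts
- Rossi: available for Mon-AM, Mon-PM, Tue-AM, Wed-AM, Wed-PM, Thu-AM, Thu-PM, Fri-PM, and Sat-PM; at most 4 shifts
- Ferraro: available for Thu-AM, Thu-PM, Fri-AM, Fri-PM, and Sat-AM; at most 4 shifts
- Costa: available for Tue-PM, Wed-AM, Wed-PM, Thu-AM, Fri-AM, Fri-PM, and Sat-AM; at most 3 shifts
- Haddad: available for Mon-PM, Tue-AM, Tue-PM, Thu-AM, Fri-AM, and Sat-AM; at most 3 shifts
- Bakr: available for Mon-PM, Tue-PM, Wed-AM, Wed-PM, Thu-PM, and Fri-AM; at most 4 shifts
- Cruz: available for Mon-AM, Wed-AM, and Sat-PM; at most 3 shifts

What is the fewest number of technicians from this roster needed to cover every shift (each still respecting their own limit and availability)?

5

17 slots to fill and no one can take more than 4, so at least ⌈17/4⌉ = 5 technicians are needed.
Larsen, Ghosh, Rossi, Ferraro, and Costa alone can cover everything: Mon-AM→Ghosh, Mon-PM→Larsen+Rossi, Tue-AM→Ghosh, Tue-PM→Ghosh, Wed-AM→Larsen+Rossi, Wed-PM→Rossi, Thu-AM→Ferraro+Costa, Thu-PM→Larsen, Fri-AM→Ferraro, Fri-PM→Ferraro, Sat-AM→Ferraro+Costa, Sat-PM→Larsen+Rossi.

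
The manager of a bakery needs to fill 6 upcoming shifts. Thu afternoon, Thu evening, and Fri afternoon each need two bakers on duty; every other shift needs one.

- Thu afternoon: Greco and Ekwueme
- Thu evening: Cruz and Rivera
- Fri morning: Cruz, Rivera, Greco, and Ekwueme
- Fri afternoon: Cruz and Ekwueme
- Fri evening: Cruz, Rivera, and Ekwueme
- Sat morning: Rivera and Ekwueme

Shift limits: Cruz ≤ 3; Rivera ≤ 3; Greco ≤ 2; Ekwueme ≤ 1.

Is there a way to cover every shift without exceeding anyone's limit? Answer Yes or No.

Total capacity is 9 and 9 slots are needed, so capacity alone doesn't rule it out.
Shifts {Thu afternoon, Fri afternoon} need 4 worker-slots in total, but the bakers available for any of those shifts (Cruz, Greco, and Ekwueme) can supply at most 3 among them. So no valid schedule exists.

No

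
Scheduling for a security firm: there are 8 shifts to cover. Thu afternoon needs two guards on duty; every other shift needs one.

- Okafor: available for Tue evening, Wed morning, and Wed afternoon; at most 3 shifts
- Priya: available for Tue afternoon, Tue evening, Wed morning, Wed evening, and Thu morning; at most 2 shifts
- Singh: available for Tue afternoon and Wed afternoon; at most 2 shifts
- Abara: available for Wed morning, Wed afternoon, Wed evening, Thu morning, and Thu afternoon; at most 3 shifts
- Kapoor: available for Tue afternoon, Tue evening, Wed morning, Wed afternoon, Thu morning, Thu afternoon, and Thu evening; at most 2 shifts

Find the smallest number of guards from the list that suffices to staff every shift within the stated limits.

4

9 slots to fill and no one can take more than 3, so at least ⌈9/3⌉ = 3 guards are needed.
Any 3 guards together have capacity at most 3+3+2 = 8 < 9 slots, so 3 can never suffice.
Okafor, Priya, Abara, and Kapoor alone can cover everything: Tue afternoon→Priya, Tue evening→Okafor, Wed morning→Okafor, Wed afternoon→Okafor, Wed evening→Priya, Thu morning→Abara, Thu afternoon→Abara+Kapoor, Thu evening→Kapoor.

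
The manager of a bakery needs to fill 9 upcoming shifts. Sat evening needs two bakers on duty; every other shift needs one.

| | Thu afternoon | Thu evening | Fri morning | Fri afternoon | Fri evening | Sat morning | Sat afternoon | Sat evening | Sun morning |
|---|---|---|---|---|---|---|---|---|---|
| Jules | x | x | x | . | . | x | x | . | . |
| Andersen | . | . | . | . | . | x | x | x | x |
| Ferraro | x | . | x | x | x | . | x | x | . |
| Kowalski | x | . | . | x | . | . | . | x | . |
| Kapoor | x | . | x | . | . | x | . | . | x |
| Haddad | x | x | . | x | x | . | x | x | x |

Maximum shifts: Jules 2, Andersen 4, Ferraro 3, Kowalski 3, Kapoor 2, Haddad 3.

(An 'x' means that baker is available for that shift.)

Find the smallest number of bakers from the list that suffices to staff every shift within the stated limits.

10 slots to fill and no one can take more than 4, so at least ⌈10/4⌉ = 3 bakers are needed.
Andersen, Ferraro, and Haddad alone can cover everything: Thu afternoon→Ferraro, Thu evening→Haddad, Fri morning→Ferraro, Fri afternoon→Ferraro, Fri evening→Haddad, Sat morning→Andersen, Sat afternoon→Andersen, Sat evening→Andersen+Haddad, Sun morning→Andersen.

3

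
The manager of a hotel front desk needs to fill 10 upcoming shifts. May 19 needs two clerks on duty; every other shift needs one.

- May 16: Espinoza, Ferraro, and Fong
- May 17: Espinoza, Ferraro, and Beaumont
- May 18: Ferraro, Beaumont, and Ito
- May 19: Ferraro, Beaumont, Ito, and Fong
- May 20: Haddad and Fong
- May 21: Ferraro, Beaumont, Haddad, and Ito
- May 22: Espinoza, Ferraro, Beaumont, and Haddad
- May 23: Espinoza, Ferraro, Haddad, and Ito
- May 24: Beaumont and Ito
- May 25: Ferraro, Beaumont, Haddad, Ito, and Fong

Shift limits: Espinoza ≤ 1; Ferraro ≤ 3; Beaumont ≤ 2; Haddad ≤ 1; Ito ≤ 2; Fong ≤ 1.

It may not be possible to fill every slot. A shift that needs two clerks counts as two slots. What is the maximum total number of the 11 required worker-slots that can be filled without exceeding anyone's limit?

10

Total capacity across all clerks is 1+3+2+1+2+1 = 10, and 11 slots are needed, so at most 10 can be filled.
An assignment achieving 10: May 16→Espinoza, May 17→Ferraro, May 18→Ferraro, May 19→Ferraro+Beaumont, May 20→Haddad, May 21→Ito, May 23→Ito, May 24→Beaumont, May 25→Fong.
Loads: Espinoza 1/1, Ferraro 3/3, Beaumont 2/2, Haddad 1/1, Ito 2/2, Fong 1/1.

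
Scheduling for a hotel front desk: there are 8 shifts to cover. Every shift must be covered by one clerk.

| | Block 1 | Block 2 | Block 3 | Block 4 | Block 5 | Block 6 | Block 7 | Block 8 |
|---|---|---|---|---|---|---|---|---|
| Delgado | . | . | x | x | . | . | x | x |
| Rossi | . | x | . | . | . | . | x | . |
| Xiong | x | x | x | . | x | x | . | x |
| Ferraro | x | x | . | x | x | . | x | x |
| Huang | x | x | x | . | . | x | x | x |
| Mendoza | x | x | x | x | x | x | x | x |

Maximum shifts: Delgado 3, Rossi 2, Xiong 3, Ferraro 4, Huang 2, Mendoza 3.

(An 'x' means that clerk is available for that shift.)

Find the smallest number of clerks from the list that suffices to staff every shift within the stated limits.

8 slots to fill and no one can take more than 4, so at least ⌈8/4⌉ = 2 clerks are needed.
Any 2 clerks together have capacity at most 4+3 = 7 < 8 slots, so 2 can never suffice.
Delgado, Rossi, and Xiong alone can cover everything: Block 1→Xiong, Block 2→Rossi, Block 3→Delgado, Block 4→Delgado, Block 5→Xiong, Block 6→Xiong, Block 7→Rossi, Block 8→Delgado.

3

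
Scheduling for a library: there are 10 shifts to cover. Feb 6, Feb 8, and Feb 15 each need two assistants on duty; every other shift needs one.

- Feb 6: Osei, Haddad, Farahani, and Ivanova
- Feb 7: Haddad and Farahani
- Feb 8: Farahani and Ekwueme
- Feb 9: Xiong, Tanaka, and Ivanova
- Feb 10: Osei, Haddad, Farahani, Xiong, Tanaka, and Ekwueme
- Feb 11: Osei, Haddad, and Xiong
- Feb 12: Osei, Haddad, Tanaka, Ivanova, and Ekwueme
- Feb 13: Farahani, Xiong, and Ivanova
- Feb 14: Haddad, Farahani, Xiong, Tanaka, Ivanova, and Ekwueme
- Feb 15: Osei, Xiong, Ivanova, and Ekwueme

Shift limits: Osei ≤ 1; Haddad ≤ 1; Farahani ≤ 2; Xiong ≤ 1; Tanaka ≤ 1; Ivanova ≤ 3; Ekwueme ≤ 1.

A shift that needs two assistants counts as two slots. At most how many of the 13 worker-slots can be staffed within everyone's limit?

Total capacity across all assistants is 1+1+2+1+1+3+1 = 10, and 13 slots are needed, so at most 10 can be filled.
An assignment achieving 10: Feb 6→Ivanova, Feb 7→Haddad, Feb 8→Farahani+Ekwueme, Feb 9→Xiong, Feb 11→Osei, Feb 12→Tanaka, Feb 13→Farahani, Feb 14→Ivanova, Feb 15→Ivanova.
Loads: Osei 1/1, Haddad 1/1, Farahani 2/2, Xiong 1/1, Tanaka 1/1, Ivanova 3/3, Ekwueme 1/1.

10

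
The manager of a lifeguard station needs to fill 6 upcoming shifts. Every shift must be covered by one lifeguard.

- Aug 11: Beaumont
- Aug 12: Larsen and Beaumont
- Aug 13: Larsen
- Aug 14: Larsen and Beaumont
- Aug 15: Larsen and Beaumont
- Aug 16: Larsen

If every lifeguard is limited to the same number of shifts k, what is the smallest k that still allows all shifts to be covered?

With 2 lifeguards and 6 worker-slots to fill, someone must work at least ⌈6/2⌉ = 3 shifts, so k ≥ 3.
k = 3 works: Aug 11→Beaumont, Aug 12→Larsen, Aug 13→Larsen, Aug 14→Beaumont, Aug 15→Beaumont, Aug 16→Larsen.
Loads: Larsen 3, Beaumont 3 — all ≤ 3.

3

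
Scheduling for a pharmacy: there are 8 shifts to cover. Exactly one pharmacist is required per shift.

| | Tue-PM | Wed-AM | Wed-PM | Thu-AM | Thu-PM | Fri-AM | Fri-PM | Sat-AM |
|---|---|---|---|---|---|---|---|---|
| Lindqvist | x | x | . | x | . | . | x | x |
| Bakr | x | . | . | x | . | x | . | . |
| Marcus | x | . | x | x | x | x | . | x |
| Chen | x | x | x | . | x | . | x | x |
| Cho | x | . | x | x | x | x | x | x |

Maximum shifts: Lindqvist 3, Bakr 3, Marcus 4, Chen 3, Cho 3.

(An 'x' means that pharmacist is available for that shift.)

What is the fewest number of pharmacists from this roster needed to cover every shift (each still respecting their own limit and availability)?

8 slots to fill and no one can take more than 4, so at least ⌈8/4⌉ = 2 pharmacists are needed.
Any 2 pharmacists together have capacity at most 4+3 = 7 < 8 slots, so 2 can never suffice.
Lindqvist, Bakr, and Marcus alone can cover everything: Tue-PM→Bakr, Wed-AM→Lindqvist, Wed-PM→Marcus, Thu-AM→Bakr, Thu-PM→Marcus, Fri-AM→Bakr, Fri-PM→Lindqvist, Sat-AM→Lindqvist.

3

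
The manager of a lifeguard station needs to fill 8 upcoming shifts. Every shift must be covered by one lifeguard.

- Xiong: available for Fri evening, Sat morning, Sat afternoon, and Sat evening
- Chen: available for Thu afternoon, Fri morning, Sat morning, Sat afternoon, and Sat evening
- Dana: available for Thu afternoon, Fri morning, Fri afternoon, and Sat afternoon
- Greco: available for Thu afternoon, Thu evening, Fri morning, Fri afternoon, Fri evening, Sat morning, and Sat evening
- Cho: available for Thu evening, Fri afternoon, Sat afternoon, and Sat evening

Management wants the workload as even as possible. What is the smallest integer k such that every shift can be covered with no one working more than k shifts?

2

With 5 lifeguards and 8 worker-slots to fill, someone must work at least ⌈8/5⌉ = 2 shifts, so k ≥ 2.
k = 2 works: Thu afternoon→Chen, Thu evening→Greco, Fri morning→Chen, Fri afternoon→Dana, Fri evening→Xiong, Sat morning→Xiong, Sat afternoon→Dana, Sat evening→Greco.
Loads: Xiong 2, Chen 2, Dana 2, Greco 2, Cho 0 — all ≤ 2.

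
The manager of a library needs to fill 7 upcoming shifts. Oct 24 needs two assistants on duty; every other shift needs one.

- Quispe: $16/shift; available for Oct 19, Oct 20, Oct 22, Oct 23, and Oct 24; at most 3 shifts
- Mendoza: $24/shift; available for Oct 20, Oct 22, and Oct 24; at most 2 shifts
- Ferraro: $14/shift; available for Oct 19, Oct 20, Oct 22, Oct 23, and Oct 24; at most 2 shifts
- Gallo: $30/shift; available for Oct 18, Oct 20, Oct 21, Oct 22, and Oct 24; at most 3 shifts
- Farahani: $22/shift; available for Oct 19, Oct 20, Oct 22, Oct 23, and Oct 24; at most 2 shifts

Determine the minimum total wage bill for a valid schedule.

Oct 18 can only be covered by Gallo, so that assignment is forced.
Oct 21 can only be covered by Gallo, so that assignment is forced.
Picking the cheapest available assistant for each shift independently would cost $146, but that ignores the shift limits.
An optimal schedule: Oct 18→Gallo, Oct 19→Ferraro, Oct 20→Quispe, Oct 21→Gallo, Oct 22→Quispe, Oct 23→Ferraro, Oct 24→Quispe+Farahani.
Total: 30 + 14 + 16 + 30 + 16 + 14 + 16 + 22 = $158.

$158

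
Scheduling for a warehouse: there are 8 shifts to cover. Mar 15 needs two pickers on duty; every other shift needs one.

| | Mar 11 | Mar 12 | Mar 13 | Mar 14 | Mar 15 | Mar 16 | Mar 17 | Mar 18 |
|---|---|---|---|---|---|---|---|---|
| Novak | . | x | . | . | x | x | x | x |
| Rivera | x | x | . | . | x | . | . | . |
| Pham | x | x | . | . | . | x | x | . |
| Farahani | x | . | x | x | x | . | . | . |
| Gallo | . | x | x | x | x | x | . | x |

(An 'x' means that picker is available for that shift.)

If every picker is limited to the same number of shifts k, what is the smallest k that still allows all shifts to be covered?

2

With 5 pickers and 9 worker-slots to fill, someone must work at least ⌈9/5⌉ = 2 shifts, so k ≥ 2.
k = 2 works: Mar 11→Rivera, Mar 12→Pham, Mar 13→Farahani, Mar 14→Farahani, Mar 15→Rivera+Gallo, Mar 16→Pham, Mar 17→Novak, Mar 18→Novak.
Loads: Novak 2, Rivera 2, Pham 2, Farahani 2, Gallo 1 — all ≤ 2.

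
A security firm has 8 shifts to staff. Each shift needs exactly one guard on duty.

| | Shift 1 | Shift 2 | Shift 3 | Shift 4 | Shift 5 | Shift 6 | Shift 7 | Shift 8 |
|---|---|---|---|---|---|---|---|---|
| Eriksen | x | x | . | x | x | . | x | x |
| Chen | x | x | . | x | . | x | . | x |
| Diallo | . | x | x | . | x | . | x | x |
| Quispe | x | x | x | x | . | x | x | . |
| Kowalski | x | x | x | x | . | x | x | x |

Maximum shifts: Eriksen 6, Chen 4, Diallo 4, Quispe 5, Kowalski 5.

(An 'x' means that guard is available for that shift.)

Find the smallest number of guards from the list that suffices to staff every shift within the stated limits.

2

8 slots to fill and no one can take more than 6, so at least ⌈8/6⌉ = 2 guards are needed.
Eriksen and Quispe alone can cover everything: Shift 1→Eriksen, Shift 2→Eriksen, Shift 3→Quispe, Shift 4→Eriksen, Shift 5→Eriksen, Shift 6→Quispe, Shift 7→Eriksen, Shift 8→Eriksen.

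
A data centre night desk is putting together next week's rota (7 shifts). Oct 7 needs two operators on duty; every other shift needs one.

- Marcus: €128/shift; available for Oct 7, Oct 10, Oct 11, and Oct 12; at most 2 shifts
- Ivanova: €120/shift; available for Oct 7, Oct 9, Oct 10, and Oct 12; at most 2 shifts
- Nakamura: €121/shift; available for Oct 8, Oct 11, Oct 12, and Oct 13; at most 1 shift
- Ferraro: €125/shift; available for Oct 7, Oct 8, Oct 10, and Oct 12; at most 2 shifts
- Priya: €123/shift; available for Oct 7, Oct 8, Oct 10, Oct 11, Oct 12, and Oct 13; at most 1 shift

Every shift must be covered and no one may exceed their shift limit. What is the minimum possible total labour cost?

Oct 9 can only be covered by Ivanova, so that assignment is forced.
Picking the cheapest available operator for each shift independently would cost €966, but that ignores the shift limits.
An optimal schedule: Oct 7→Ferraro+Priya, Oct 8→Ferraro, Oct 9→Ivanova, Oct 10→Marcus, Oct 11→Marcus, Oct 12→Ivanova, Oct 13→Nakamura.
Total: 125 + 123 + 125 + 120 + 128 + 128 + 120 + 121 = €990.

€990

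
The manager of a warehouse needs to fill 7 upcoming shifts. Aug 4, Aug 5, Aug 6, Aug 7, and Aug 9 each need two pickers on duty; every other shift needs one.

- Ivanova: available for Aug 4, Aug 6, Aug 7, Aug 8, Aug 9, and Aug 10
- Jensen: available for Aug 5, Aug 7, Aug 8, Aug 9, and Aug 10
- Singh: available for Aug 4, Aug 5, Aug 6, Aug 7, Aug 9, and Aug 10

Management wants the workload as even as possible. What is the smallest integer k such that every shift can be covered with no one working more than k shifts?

4

With 3 pickers and 12 worker-slots to fill, someone must work at least ⌈12/3⌉ = 4 shifts, so k ≥ 4.
k = 4 works: Aug 4→Ivanova+Singh, Aug 5→Jensen+Singh, Aug 6→Ivanova+Singh, Aug 7→Ivanova+Jensen, Aug 8→Ivanova, Aug 9→Jensen+Singh, Aug 10→Jensen.
Loads: Ivanova 4, Jensen 4, Singh 4 — all ≤ 4.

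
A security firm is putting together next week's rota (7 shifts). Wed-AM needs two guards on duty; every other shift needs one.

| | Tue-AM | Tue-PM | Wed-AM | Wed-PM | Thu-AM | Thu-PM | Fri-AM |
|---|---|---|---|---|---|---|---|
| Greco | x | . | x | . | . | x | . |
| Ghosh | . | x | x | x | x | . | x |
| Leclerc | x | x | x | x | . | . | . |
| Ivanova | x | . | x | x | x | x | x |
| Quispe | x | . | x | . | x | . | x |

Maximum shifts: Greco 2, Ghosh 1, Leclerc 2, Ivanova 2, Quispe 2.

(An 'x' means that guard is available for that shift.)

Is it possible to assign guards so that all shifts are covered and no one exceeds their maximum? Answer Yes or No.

Yes

One valid schedule: Tue-AM→Greco, Tue-PM→Ghosh, Wed-AM→Leclerc+Quispe, Wed-PM→Leclerc, Thu-AM→Ivanova, Thu-PM→Greco, Fri-AM→Ivanova.
Loads: Greco 2/2, Ghosh 1/1, Leclerc 2/2, Ivanova 2/2, Quispe 1/2 — all within limits.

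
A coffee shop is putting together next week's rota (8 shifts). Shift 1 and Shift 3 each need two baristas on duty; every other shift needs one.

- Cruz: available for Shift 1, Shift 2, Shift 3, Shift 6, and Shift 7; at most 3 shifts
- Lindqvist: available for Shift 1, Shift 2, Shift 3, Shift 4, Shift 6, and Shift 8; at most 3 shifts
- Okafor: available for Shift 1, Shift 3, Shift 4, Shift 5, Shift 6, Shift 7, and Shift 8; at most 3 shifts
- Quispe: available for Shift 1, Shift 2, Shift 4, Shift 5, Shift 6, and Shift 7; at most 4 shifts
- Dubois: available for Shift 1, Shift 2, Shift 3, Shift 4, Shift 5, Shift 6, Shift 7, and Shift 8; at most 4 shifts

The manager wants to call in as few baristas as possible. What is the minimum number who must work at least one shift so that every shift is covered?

3

10 slots to fill and no one can take more than 4, so at least ⌈10/4⌉ = 3 baristas are needed.
Cruz, Lindqvist, and Quispe alone can cover everything: Shift 1→Cruz+Quispe, Shift 2→Quispe, Shift 3→Cruz+Lindqvist, Shift 4→Lindqvist, Shift 5→Quispe, Shift 6→Quispe, Shift 7→Cruz, Shift 8→Lindqvist.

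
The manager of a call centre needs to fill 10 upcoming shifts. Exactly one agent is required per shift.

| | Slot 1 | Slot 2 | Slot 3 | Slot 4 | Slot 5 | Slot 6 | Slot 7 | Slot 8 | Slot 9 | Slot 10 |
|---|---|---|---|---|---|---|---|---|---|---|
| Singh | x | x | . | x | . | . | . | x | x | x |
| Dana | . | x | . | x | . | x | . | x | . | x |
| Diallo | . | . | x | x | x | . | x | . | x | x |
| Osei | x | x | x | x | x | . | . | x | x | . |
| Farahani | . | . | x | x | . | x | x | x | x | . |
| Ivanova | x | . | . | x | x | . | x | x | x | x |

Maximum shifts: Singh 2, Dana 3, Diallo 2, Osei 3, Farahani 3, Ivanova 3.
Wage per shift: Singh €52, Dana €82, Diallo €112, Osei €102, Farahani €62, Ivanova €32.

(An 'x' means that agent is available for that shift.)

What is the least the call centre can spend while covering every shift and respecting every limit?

Picking the cheapest available agent for each shift independently would cost €400, but that ignores the shift limits.
An optimal schedule: Slot 1→Ivanova, Slot 2→Singh, Slot 3→Farahani, Slot 4→Dana, Slot 5→Ivanova, Slot 6→Farahani, Slot 7→Ivanova, Slot 8→Dana, Slot 9→Farahani, Slot 10→Singh.
Total: 32 + 52 + 62 + 82 + 32 + 62 + 32 + 82 + 62 + 52 = €550.

€550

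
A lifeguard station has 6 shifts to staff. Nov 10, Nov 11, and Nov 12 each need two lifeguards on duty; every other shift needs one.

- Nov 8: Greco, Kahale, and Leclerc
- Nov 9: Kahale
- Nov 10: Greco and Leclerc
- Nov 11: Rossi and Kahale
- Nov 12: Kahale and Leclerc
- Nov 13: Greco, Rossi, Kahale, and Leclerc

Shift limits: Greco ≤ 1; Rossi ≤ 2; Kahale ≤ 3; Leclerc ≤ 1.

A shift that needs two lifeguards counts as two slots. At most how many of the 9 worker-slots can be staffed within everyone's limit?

7

Total capacity across all lifeguards is 1+2+3+1 = 7, and 9 slots are needed, so at most 7 can be filled.
An assignment achieving 7: Nov 9→Kahale, Nov 10→Greco+Leclerc, Nov 11→Rossi+Kahale, Nov 12→Kahale, Nov 13→Rossi.
Loads: Greco 1/1, Rossi 2/2, Kahale 3/3, Leclerc 1/1.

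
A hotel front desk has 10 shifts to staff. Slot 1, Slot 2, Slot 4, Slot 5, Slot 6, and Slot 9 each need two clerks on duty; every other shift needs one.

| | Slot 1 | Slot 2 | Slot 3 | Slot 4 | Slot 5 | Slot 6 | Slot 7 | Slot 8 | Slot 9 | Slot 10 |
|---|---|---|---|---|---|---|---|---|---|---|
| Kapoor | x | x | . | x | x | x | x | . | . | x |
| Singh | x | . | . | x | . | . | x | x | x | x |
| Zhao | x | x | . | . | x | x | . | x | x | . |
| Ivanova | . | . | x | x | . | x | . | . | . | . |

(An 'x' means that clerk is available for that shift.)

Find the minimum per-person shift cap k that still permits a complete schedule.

5

With 4 clerks and 16 worker-slots to fill, someone must work at least ⌈16/4⌉ = 4 shifts, so k ≥ 4.
k = 4 is infeasible (exhaustive check).
k = 5 works: Slot 1→Kapoor+Singh, Slot 2→Kapoor+Zhao, Slot 3→Ivanova, Slot 4→Singh+Ivanova, Slot 5→Kapoor+Zhao, Slot 6→Zhao+Ivanova, Slot 7→Kapoor, Slot 8→Singh, Slot 9→Singh+Zhao, Slot 10→Kapoor.
Loads: Kapoor 5, Singh 4, Zhao 4, Ivanova 3 — all ≤ 5.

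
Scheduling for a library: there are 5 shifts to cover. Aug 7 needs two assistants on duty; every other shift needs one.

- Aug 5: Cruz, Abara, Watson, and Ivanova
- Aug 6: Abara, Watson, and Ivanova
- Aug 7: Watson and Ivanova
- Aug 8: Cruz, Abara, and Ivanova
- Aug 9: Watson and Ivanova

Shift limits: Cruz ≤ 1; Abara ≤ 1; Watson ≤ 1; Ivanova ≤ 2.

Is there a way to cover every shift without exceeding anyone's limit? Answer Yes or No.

Shifts {Aug 5, Aug 6, Aug 7, Aug 8, Aug 9} need 6 worker-slots in total, but the assistants available for any of those shifts (Cruz, Abara, Watson, and Ivanova) can supply at most 5 among them. So no valid schedule exists.

No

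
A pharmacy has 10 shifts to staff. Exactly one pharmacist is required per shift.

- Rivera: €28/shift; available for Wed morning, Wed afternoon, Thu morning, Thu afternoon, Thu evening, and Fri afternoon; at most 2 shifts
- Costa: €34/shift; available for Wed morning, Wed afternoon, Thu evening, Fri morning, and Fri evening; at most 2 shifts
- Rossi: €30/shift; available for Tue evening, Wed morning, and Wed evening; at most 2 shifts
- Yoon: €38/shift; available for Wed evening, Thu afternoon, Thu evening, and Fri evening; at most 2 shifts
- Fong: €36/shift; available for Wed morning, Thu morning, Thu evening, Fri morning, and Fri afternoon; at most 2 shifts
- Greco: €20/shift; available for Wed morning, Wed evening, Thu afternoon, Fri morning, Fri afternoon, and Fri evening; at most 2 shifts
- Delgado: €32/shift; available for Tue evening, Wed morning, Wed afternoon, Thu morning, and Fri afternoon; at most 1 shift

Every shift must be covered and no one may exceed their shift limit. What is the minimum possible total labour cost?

Picking the cheapest available pharmacist for each shift independently would cost €234, but that ignores the shift limits.
An optimal schedule: Tue evening→Rossi, Wed morning→Rossi, Wed afternoon→Rivera, Wed evening→Greco, Thu morning→Rivera, Thu afternoon→Greco, Thu evening→Fong, Fri morning→Costa, Fri afternoon→Delgado, Fri evening→Costa.
Total: 30 + 30 + 28 + 20 + 28 + 20 + 36 + 34 + 32 + 34 = €292.

€292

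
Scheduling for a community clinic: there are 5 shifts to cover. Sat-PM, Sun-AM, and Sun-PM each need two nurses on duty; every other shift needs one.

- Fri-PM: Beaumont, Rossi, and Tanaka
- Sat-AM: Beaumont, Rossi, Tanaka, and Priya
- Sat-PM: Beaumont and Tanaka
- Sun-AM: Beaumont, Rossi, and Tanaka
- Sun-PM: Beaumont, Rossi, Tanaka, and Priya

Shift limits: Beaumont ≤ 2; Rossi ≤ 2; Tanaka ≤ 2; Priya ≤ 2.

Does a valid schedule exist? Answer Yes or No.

Yes

Sat-PM can only be covered by Beaumont and Tanaka, so that assignment is forced.
One valid schedule: Fri-PM→Beaumont, Sat-AM→Priya, Sat-PM→Beaumont+Tanaka, Sun-AM→Rossi+Tanaka, Sun-PM→Rossi+Priya.
Loads: Beaumont 2/2, Rossi 2/2, Tanaka 2/2, Priya 2/2 — all within limits.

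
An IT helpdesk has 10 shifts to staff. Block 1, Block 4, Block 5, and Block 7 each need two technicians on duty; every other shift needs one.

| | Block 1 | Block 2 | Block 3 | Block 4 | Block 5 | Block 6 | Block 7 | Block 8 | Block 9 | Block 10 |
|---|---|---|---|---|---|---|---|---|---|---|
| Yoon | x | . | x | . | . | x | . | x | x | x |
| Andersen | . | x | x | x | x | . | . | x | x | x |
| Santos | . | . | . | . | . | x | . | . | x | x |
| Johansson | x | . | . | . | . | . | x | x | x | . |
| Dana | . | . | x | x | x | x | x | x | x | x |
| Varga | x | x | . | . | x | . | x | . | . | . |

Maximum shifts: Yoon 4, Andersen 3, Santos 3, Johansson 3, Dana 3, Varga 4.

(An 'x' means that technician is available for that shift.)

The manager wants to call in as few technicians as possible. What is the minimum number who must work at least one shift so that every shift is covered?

14 slots to fill and no one can take more than 4, so at least ⌈14/4⌉ = 4 technicians are needed.
Yoon, Andersen, Dana, and Varga alone can cover everything: Block 1→Yoon+Varga, Block 2→Varga, Block 3→Yoon, Block 4→Andersen+Dana, Block 5→Andersen+Varga, Block 6→Yoon, Block 7→Dana+Varga, Block 8→Yoon, Block 9→Andersen, Block 10→Dana.

4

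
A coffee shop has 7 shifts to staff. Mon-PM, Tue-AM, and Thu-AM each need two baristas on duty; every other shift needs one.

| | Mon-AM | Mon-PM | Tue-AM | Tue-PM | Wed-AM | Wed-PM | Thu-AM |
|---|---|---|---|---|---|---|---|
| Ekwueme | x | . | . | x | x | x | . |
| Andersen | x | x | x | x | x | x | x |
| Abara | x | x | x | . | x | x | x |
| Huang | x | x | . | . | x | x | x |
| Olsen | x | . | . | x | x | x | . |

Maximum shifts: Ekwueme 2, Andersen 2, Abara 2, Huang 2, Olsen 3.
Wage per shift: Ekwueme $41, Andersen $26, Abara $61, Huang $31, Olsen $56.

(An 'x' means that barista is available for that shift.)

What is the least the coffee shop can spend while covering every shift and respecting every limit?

$430

Tue-AM can only be covered by Andersen and Abara, so that assignment is forced.
Picking the cheapest available barista for each shift independently would cost $305, but that ignores the shift limits.
An optimal schedule: Mon-AM→Ekwueme, Mon-PM→Andersen+Huang, Tue-AM→Andersen+Abara, Tue-PM→Ekwueme, Wed-AM→Olsen, Wed-PM→Olsen, Thu-AM→Abara+Huang.
Total: 41 + 26 + 31 + 26 + 61 + 41 + 56 + 56 + 61 + 31 = $430.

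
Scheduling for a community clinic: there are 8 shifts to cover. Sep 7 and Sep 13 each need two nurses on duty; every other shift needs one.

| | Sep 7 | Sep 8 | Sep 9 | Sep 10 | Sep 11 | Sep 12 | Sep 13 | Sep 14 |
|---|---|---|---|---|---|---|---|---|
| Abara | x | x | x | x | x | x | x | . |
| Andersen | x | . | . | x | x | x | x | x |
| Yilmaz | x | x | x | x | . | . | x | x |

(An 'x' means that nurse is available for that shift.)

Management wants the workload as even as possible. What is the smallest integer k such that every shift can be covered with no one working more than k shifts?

With 3 nurses and 10 worker-slots to fill, someone must work at least ⌈10/3⌉ = 4 shifts, so k ≥ 4.
k = 4 works: Sep 7→Andersen+Yilmaz, Sep 8→Abara, Sep 9→Abara, Sep 10→Andersen, Sep 11→Abara, Sep 12→Abara, Sep 13→Andersen+Yilmaz, Sep 14→Andersen.
Loads: Abara 4, Andersen 4, Yilmaz 2 — all ≤ 4.

4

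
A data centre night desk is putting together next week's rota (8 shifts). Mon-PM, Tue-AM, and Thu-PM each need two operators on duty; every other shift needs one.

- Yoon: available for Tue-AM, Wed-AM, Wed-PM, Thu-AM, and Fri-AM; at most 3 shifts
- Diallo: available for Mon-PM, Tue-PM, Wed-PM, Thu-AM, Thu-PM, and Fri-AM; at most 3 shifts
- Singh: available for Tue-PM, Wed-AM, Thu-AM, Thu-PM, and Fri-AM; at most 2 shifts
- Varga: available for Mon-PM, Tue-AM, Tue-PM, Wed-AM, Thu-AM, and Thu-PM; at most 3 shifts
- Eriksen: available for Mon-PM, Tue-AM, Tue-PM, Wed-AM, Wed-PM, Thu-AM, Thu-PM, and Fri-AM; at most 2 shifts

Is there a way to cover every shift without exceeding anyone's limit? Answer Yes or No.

One valid schedule: Mon-PM→Diallo+Varga, Tue-AM→Yoon+Varga, Tue-PM→Diallo, Wed-AM→Yoon, Wed-PM→Yoon, Thu-AM→Singh, Thu-PM→Singh+Varga, Fri-AM→Diallo.
Loads: Yoon 3/3, Diallo 3/3, Singh 2/2, Varga 3/3, Eriksen 0/2 — all within limits.

Yes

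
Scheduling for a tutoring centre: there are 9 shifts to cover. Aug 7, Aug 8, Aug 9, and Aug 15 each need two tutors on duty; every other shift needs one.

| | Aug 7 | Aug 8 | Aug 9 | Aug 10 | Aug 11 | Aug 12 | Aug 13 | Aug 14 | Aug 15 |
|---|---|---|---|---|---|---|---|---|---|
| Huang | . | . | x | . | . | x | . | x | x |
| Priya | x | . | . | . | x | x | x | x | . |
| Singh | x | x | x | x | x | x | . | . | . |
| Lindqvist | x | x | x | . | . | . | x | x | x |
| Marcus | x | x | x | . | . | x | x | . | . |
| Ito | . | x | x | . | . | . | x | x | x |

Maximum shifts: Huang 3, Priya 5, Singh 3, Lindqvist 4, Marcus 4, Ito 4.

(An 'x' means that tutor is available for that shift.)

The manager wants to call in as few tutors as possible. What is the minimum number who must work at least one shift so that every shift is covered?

13 slots to fill and no one can take more than 5, so at least ⌈13/5⌉ = 3 tutors are needed.
No set of 3 tutors can cover every shift (each such set leaves at least one shift with no one available or exceeds a cap).
Huang, Priya, Singh, and Lindqvist alone can cover everything: Aug 7→Priya+Singh, Aug 8→Singh+Lindqvist, Aug 9→Huang+Lindqvist, Aug 10→Singh, Aug 11→Priya, Aug 12→Huang, Aug 13→Priya, Aug 14→Priya, Aug 15→Huang+Lindqvist.

4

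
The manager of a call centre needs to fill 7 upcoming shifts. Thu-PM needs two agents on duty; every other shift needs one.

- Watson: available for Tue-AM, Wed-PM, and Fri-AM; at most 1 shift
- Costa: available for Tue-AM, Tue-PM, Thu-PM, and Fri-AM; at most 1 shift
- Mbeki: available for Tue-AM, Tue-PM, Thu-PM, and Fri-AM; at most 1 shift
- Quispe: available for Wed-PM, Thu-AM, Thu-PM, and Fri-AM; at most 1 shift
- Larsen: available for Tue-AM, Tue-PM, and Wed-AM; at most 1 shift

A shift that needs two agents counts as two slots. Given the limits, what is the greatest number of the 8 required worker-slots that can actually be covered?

Total capacity across all agents is 1+1+1+1+1 = 5, and 8 slots are needed, so at most 5 can be filled.
An assignment achieving 5: Tue-PM→Costa, Wed-AM→Larsen, Wed-PM→Watson, Thu-AM→Quispe, Thu-PM→Mbeki.
Loads: Watson 1/1, Costa 1/1, Mbeki 1/1, Quispe 1/1, Larsen 1/1.

5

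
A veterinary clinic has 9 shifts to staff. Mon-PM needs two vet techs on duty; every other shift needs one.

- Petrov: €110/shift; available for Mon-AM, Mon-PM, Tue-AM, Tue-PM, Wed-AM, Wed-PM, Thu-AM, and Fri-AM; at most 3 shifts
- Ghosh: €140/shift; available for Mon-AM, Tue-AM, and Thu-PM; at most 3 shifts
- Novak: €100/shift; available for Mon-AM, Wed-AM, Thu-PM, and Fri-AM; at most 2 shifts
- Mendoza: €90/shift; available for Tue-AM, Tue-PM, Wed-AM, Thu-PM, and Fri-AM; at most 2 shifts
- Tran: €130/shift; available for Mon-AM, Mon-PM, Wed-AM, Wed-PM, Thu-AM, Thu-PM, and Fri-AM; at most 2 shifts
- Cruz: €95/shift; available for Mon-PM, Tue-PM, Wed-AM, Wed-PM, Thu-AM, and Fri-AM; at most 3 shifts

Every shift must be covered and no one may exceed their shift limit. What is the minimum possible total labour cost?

Picking the cheapest available vet tech for each shift independently would cost €945, but that ignores the shift limits.
An optimal schedule: Mon-AM→Novak, Mon-PM→Cruz+Petrov, Tue-AM→Mendoza, Tue-PM→Mendoza, Wed-AM→Petrov, Wed-PM→Cruz, Thu-AM→Cruz, Thu-PM→Novak, Fri-AM→Petrov.
Total: 100 + 95 + 110 + 90 + 90 + 110 + 95 + 95 + 100 + 110 = €995.

€995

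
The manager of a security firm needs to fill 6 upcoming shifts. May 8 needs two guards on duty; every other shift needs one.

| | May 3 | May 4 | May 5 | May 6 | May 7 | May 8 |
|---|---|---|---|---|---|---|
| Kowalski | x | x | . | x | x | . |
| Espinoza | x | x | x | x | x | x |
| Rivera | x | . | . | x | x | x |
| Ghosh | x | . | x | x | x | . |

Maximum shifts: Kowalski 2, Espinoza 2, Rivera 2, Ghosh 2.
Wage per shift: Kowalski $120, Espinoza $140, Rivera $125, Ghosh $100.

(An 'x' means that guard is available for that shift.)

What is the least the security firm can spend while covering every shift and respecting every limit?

May 8 can only be covered by Espinoza and Rivera, so that assignment is forced.
Picking the cheapest available guard for each shift independently would cost $785, but that ignores the shift limits.
An optimal schedule: May 3→Ghosh, May 4→Kowalski, May 5→Ghosh, May 6→Kowalski, May 7→Rivera, May 8→Rivera+Espinoza.
Total: 100 + 120 + 100 + 120 + 125 + 125 + 140 = $830.

$830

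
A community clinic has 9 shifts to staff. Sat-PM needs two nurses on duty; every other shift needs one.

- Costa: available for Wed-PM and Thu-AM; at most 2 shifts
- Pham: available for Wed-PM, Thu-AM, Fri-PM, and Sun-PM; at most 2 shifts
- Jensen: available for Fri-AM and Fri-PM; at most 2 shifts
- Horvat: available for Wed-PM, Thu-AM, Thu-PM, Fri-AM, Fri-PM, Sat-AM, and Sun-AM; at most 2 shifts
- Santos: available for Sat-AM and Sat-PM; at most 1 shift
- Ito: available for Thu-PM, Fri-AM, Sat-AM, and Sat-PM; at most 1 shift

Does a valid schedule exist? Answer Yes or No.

Total capacity is 10 and 10 slots are needed, so capacity alone doesn't rule it out.
Shifts {Thu-PM, Sat-AM, Sat-PM, Sun-AM} need 5 worker-slots in total, but the nurses available for any of those shifts (Horvat, Santos, and Ito) can supply at most 4 among them. So no valid schedule exists.

No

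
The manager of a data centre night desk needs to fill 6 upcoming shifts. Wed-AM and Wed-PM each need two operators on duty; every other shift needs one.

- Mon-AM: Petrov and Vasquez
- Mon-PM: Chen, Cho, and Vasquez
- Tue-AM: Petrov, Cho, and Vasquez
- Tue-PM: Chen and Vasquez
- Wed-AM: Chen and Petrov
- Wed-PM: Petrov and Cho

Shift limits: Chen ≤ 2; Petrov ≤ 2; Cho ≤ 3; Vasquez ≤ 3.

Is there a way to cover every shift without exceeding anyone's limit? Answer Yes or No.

Yes

Wed-AM can only be covered by Chen and Petrov, so that assignment is forced.
Wed-PM can only be covered by Petrov and Cho, so that assignment is forced.
One valid schedule: Mon-AM→Vasquez, Mon-PM→Cho, Tue-AM→Cho, Tue-PM→Chen, Wed-AM→Chen+Petrov, Wed-PM→Petrov+Cho.
Loads: Chen 2/2, Petrov 2/2, Cho 3/3, Vasquez 1/3 — all within limits.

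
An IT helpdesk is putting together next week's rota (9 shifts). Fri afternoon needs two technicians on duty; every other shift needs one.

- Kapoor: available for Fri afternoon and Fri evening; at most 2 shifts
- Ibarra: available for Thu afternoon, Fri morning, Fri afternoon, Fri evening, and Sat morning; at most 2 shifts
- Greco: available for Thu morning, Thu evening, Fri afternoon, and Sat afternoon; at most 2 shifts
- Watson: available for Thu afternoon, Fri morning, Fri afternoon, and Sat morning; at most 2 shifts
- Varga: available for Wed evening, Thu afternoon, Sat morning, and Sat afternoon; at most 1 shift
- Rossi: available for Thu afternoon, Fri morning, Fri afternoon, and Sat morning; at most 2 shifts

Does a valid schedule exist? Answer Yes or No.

Total capacity is 11 and 10 slots are needed, so capacity alone doesn't rule it out.
Shifts {Wed evening, Thu morning, Thu evening, Sat afternoon} need 4 worker-slots in total, but the technicians available for any of those shifts (Greco and Varga) can supply at most 3 among them. So no valid schedule exists.

No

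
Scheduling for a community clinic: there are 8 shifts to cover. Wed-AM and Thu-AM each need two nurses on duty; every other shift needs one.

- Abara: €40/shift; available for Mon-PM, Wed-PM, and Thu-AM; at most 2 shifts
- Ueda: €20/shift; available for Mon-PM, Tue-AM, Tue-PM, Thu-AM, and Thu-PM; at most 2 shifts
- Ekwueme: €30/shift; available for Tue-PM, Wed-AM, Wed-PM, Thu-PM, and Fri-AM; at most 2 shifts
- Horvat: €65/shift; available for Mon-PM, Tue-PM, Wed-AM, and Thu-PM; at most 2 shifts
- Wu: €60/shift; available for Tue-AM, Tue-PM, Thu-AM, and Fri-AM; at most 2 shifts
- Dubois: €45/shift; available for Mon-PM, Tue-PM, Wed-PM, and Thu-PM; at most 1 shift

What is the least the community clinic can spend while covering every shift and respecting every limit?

€410

Wed-AM can only be covered by Ekwueme and Horvat, so that assignment is forced.
Picking the cheapest available nurse for each shift independently would cost €295, but that ignores the shift limits.
An optimal schedule: Mon-PM→Abara, Tue-AM→Ueda, Tue-PM→Wu, Wed-AM→Ekwueme+Horvat, Wed-PM→Abara, Thu-AM→Ueda+Wu, Thu-PM→Dubois, Fri-AM→Ekwueme.
Total: 40 + 20 + 60 + 30 + 65 + 40 + 20 + 60 + 45 + 30 = €410.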